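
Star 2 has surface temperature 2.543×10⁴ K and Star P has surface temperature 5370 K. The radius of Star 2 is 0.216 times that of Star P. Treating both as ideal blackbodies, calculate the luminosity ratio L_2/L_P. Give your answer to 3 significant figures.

L ∝ R²T⁴, so L_2/L_P = (R_2/R_P)²(T_2/T_P)⁴ = (0.216)² × (2.543×10⁴/5370)⁴ = 0.046656 × 502.908 = 23.5.

L_2/L_P ≈ 23.5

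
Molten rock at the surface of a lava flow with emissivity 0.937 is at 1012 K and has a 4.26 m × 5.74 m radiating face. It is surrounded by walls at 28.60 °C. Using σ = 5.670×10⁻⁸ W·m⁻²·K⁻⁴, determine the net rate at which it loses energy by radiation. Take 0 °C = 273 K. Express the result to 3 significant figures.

Net loss ≈ 1.35×10⁶ W

Surroundings: T = 28.60 °C + 273 = 301.60 K.
Area A = 4.26 × 5.74 = 24.4524 m².
Net radiated power P_net = εσA(T⁴ − T₀⁴) = 0.937×5.670×10⁻⁸×24.4524×(1012⁴ − 301.60⁴).
T⁴ − T₀⁴ = 1.04887×10¹² − 8.27419×10⁹ = 1.04060×10¹² K⁴, so P_net = 1.35×10⁶ W.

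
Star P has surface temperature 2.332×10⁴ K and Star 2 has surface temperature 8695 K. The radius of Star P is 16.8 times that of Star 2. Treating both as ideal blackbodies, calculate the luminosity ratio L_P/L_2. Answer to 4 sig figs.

L_P/L_2 ≈ 1.460×10⁴

L ∝ R²T⁴, so L_P/L_2 = (R_P/R_2)²(T_P/T_2)⁴ = (16.8)² × (2.332×10⁴/8695)⁴ = 282.24 × 51.7411 = 1.460×10⁴.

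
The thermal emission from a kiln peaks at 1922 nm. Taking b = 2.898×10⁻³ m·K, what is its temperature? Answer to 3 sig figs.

T ≈ 1.51×10³ K

Wien's law gives T = b/λ_max = (2.898×10⁻³ m·K)/(1.922×10⁻⁶ m) = 1.51×10³ K.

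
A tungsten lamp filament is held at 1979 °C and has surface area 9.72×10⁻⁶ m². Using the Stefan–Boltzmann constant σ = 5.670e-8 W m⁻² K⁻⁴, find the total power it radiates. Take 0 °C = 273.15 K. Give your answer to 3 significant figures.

T = 1979 °C + 273.15 = 2252.15 K.
Area A = 9.72×10⁻⁶ m².
P = σAT⁴ = 5.670×10⁻⁸ × 9.72×10⁻⁶ × (2252.15)⁴ = 14.2 W.

P ≈ 14.2 W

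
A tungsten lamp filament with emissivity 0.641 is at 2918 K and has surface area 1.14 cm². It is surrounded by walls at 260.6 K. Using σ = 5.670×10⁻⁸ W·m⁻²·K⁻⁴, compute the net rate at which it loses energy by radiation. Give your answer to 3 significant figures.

Area A = 1.14 cm² = 1.14×10⁻⁴ m².
Net radiated power P_net = εσA(T⁴ − T₀⁴) = 0.641×5.670×10⁻⁸×1.14×10⁻⁴×(2918⁴ − 260.6⁴).
T⁴ − T₀⁴ = 7.25005×10¹³ − 4.61209×10⁹ = 7.24959×10¹³ K⁴, so P_net = 300 W.

Net loss ≈ 300 W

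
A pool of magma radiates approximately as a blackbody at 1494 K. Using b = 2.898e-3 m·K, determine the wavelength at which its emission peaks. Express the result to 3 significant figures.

λ_max ≈ 1.94×10³ nm

Wien's displacement law: λ_max = b/T = (2.898×10⁻³ m·K)/(1494 K) = 1.940×10⁻⁶ m.
That is 1.94×10³ nm, in the infrared range.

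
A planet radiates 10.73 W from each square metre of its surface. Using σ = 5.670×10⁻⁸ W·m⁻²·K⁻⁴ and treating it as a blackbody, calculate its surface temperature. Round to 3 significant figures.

I = σT⁴, so T = (I/σ)^(1/4) = (10.73/(5.670×10⁻⁸))^(1/4) = 117 K.

T ≈ 117 K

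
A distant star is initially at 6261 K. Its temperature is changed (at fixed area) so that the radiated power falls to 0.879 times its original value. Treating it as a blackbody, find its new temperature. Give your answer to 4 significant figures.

T₂ ≈ 6062 K

P ∝ T⁴, so T₂/T₁ = (P₂/P₁)^(1/4) = (0.879)^(1/4) = 0.968272.
T₂ = 6261 × 0.968272 = 6062 K.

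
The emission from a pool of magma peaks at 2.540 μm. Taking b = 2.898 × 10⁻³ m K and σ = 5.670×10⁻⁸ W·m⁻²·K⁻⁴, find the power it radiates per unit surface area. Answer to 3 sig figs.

Wien's law: T = b/λ_max = 2.898×10⁻³/2.540×10⁻⁶ = 1140.94 K.
Then I = σT⁴ = 5.670×10⁻⁸×(1140.94)⁴ = 9.61×10⁴ W/m².

I ≈ 9.61×10⁴ W/m²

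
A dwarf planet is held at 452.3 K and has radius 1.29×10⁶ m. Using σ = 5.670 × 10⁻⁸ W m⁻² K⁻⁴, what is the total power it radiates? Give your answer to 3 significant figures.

Surface area A = 4πR² = 4π(1.29×10⁶ m)² = 2.09117×10¹³ m².
P = σAT⁴ = 5.670×10⁻⁸ × 2.09117×10¹³ × (452.3)⁴ = 4.96×10¹⁶ W.

P ≈ 4.96×10¹⁶ W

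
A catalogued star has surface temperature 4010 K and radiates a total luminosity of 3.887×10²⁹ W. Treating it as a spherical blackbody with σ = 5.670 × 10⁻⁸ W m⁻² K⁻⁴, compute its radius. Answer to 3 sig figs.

L = 4πR²σT⁴ ⇒ R = √(L/(4πσT⁴)).
σT⁴ = 1.46609×10⁷ W/m², so R = √(3.887×10²⁹/(4π×1.46609×10⁷)) = 4.59×10¹⁰ m.

R ≈ 4.59×10¹⁰ m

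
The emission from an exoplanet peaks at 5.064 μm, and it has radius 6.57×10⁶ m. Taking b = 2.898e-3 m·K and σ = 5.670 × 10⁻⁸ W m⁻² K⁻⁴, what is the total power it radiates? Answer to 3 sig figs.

Wien's law: T = b/λ_max = 2.898×10⁻³/5.064×10⁻⁶ = 572.275 K.
Surface area A = 4πR² = 4π(6.57×10⁶ m)² = 5.42426×10¹⁴ m².
Then P = σAT⁴ = 5.670×10⁻⁸×5.42426×10¹⁴×(572.275)⁴ = 3.30×10¹⁸ W.

P ≈ 3.30×10¹⁸ W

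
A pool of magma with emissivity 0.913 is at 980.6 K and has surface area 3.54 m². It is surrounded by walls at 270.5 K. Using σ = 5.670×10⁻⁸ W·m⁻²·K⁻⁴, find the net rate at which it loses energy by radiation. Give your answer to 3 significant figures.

Net loss ≈ 1.68×10⁵ W

Area A = 3.54 m².
Net radiated power P_net = εσA(T⁴ − T₀⁴) = 0.913×5.670×10⁻⁸×3.54×(980.6⁴ − 270.5⁴).
T⁴ − T₀⁴ = 9.24629×10¹¹ − 5.35389×10⁹ = 9.19275×10¹¹ K⁴, so P_net = 1.68×10⁵ W.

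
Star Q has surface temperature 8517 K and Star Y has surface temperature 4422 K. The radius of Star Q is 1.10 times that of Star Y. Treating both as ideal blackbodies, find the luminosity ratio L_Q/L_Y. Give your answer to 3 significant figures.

L_Q/L_Y ≈ 16.7

L ∝ R²T⁴, so L_Q/L_Y = (R_Q/R_Y)²(T_Q/T_Y)⁴ = (1.10)² × (8517/4422)⁴ = 1.21 × 13.7617 = 16.7.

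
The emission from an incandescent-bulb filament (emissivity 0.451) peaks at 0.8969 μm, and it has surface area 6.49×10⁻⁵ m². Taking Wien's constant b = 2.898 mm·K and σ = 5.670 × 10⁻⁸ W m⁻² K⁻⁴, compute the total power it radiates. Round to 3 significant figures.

P ≈ 181 W

Wien's law: T = b/λ_max = 2.898×10⁻³/8.969×10⁻⁷ = 3231.13 K.
Area A = 6.49×10⁻⁵ m².
Then P = εσAT⁴ = 0.451×5.670×10⁻⁸×6.49×10⁻⁵×(3231.13)⁴ = 181 W.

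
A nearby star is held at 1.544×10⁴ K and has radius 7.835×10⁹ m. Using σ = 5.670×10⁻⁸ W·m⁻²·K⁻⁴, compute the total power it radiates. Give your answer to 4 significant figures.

Surface area A = 4πR² = 4π(7.835×10⁹ m)² = 7.71415×10²⁰ m².
P = σAT⁴ = 5.670×10⁻⁸ × 7.71415×10²⁰ × (1.544×10⁴)⁴ = 2.486×10³⁰ W.

P ≈ 2.486×10³⁰ W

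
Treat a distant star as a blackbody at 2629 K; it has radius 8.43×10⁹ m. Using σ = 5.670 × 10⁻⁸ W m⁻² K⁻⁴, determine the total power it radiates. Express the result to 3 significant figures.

P ≈ 2.42×10²⁷ W

Surface area A = 4πR² = 4π(8.43×10⁹ m)² = 8.93028×10²⁰ m².
P = σAT⁴ = 5.670×10⁻⁸ × 8.93028×10²⁰ × (2629)⁴ = 2.42×10²⁷ W.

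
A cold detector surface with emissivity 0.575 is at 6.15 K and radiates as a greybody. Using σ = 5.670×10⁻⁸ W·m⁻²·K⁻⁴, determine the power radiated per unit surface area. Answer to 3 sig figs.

Stefan–Boltzmann: I = εσT⁴ = 0.575 × 5.670×10⁻⁸ × (6.15)⁴ = 4.66×10⁻⁵ W/m².

I ≈ 4.66×10⁻⁵ W/m²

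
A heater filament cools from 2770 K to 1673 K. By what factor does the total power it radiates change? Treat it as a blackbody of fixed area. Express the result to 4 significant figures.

P₂/P₁ ≈ 0.1331

P ∝ T⁴, so P₂/P₁ = (T₂/T₁)⁴ = (1673/2770)⁴ = (0.603971)⁴ = 0.1331.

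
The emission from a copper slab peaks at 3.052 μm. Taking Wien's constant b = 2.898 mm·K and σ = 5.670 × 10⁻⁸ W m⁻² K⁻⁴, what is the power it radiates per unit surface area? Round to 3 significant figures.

Wien's law: T = b/λ_max = 2.898×10⁻³/3.052×10⁻⁶ = 949.541 K.
Then I = σT⁴ = 5.670×10⁻⁸×(949.541)⁴ = 4.61×10⁴ W/m².

I ≈ 4.61×10⁴ W/m²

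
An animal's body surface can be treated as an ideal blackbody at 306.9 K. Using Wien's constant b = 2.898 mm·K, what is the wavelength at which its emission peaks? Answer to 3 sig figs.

Wien's displacement law: λ_max = b/T = (2.898×10⁻³ m·K)/(306.9 K) = 9.443×10⁻⁶ m.
That is 9.44 μm, in the infrared range.

λ_max ≈ 9.44 μm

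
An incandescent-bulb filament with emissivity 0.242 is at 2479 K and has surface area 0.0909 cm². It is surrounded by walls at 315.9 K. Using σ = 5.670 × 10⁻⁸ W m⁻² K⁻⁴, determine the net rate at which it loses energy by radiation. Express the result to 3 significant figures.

Area A = 0.0909 cm² = 9.09×10⁻⁶ m².
Net radiated power P_net = εσA(T⁴ − T₀⁴) = 0.242×5.670×10⁻⁸×9.09×10⁻⁶×(2479⁴ − 315.9⁴).
T⁴ − T₀⁴ = 3.77664×10¹³ − 9.95860×10⁹ = 3.77564×10¹³ K⁴, so P_net = 4.71 W.

Net loss ≈ 4.71 W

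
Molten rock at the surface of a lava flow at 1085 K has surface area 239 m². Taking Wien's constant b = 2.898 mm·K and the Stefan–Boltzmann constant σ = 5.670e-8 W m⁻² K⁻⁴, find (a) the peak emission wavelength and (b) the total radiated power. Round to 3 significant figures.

λ_max ≈ 2.67 μm; P ≈ 1.88×10⁷ W

(a) λ_max = b/T = 2.898×10⁻³/1085 = 2.671×10⁻⁶ m = 2.67 μm.
Area A = 239 m².
(b) P = σAT⁴ = 5.670×10⁻⁸×239×(1085)⁴ = 1.88×10⁷ W.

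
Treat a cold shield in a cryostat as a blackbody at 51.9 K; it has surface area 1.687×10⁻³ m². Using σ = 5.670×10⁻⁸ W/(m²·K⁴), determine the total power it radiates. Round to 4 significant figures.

Area A = 1.687×10⁻³ m².
P = σAT⁴ = 5.670×10⁻⁸ × 1.687×10⁻³ × (51.9)⁴ = 6.940×10⁻⁴ W.

P ≈ 6.940×10⁻⁴ W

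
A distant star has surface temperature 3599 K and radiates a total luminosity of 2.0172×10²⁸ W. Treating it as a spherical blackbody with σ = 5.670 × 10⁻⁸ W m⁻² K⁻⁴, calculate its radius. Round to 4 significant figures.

L = 4πR²σT⁴ ⇒ R = √(L/(4πσT⁴)).
σT⁴ = 9.51285×10⁶ W/m², so R = √(2.0172×10²⁸/(4π×9.51285×10⁶)) = 1.299×10¹⁰ m.

R ≈ 1.299×10¹⁰ m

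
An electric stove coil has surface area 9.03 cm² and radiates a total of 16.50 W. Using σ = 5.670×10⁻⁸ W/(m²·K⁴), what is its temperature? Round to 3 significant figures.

T ≈ 753 K

Area A = 9.03 cm² = 9.03×10⁻⁴ m².
P = σAT⁴ ⇒ T = (P/(σA))^(1/4) = (16.50/(5.670×10⁻⁸×9.03×10⁻⁴))^(1/4) = 753 K.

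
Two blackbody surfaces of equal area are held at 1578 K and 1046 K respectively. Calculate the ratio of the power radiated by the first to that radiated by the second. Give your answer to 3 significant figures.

With equal areas, P₁/P₂ = (T₁/T₂)⁴ = (1578/1046)⁴ = 5.18.

P₁/P₂ ≈ 5.18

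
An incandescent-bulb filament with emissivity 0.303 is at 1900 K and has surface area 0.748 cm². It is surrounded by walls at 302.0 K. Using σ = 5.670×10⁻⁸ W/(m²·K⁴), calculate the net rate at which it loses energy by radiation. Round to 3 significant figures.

Net loss ≈ 16.7 W

Area A = 0.748 cm² = 7.48×10⁻⁵ m².
Net radiated power P_net = εσA(T⁴ − T₀⁴) = 0.303×5.670×10⁻⁸×7.48×10⁻⁵×(1900⁴ − 302.0⁴).
T⁴ − T₀⁴ = 1.30321×10¹³ − 8.31817×10⁹ = 1.30238×10¹³ K⁴, so P_net = 16.7 W.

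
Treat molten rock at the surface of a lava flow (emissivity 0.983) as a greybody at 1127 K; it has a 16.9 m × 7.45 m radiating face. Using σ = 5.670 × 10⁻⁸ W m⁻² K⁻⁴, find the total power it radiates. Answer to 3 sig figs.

Area A = 16.9 × 7.45 = 125.905 m².
P = εσAT⁴ = 0.983 × 5.670×10⁻⁸ × 125.905 × (1127)⁴ = 1.13×10⁷ W.

P ≈ 1.13×10⁷ W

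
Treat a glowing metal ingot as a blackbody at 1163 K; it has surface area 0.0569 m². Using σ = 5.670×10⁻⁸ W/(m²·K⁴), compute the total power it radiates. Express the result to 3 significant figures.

P ≈ 5.90×10³ W

Area A = 0.0569 m².
P = σAT⁴ = 5.670×10⁻⁸ × 0.0569 × (1163)⁴ = 5.90×10³ W.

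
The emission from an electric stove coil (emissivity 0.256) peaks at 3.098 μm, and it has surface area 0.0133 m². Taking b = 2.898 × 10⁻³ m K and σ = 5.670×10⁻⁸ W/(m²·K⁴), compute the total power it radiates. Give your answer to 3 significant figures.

Wien's law: T = b/λ_max = 2.898×10⁻³/3.098×10⁻⁶ = 935.442 K.
Area A = 0.0133 m².
Then P = εσAT⁴ = 0.256×5.670×10⁻⁸×0.0133×(935.442)⁴ = 148 W.

P ≈ 148 W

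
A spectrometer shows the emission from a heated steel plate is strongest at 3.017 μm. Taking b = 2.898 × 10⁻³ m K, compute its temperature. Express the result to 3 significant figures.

Wien's law gives T = b/λ_max = (2.898×10⁻³ m·K)/(3.017×10⁻⁶ m) = 961 K.

T ≈ 961 K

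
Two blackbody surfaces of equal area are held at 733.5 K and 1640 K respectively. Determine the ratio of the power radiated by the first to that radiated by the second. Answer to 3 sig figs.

With equal areas, P₁/P₂ = (T₁/T₂)⁴ = (733.5/1640)⁴ = 0.0400.

P₁/P₂ ≈ 0.0400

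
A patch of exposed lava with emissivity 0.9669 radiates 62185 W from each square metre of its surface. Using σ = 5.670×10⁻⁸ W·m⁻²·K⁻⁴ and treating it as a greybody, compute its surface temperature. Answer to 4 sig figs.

T ≈ 1032 K

I = εσT⁴, so T = (I/εσ)^(1/4) = (62185/(0.9669×5.670×10⁻⁸))^(1/4) = 1032 K.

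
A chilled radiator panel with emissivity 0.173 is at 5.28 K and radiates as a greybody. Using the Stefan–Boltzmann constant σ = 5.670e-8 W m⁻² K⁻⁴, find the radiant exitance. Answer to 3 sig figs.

I ≈ 7.62×10⁻⁶ W/m²

Stefan–Boltzmann: I = εσT⁴ = 0.173 × 5.670×10⁻⁸ × (5.28)⁴ = 7.62×10⁻⁶ W/m².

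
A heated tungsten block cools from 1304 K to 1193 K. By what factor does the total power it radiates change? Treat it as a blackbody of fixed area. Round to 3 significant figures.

P₂/P₁ ≈ 0.701

P ∝ T⁴, so P₂/P₁ = (T₂/T₁)⁴ = (1193/1304)⁴ = (0.914877)⁴ = 0.701.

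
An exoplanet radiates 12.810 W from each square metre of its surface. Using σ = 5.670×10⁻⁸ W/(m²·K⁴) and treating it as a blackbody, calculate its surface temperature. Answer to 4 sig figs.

T ≈ 122.6 K

I = σT⁴, so T = (I/σ)^(1/4) = (12.810/(5.670×10⁻⁸))^(1/4) = 122.6 K.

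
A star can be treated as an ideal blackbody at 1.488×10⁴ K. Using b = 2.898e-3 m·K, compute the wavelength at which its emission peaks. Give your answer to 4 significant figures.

Wien's displacement law: λ_max = b/T = (2.898×10⁻³ m·K)/(1.488×10⁴ K) = 1.9476×10⁻⁷ m.
That is 194.8 nm, in the ultraviolet range.

λ_max ≈ 194.8 nm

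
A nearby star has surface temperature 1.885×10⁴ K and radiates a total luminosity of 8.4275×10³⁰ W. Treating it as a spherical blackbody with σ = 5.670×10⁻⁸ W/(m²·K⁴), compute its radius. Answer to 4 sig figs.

L = 4πR²σT⁴ ⇒ R = √(L/(4πσT⁴)).
σT⁴ = 7.15861×10⁹ W/m², so R = √(8.4275×10³⁰/(4π×7.15861×10⁹)) = 9.679×10⁹ m.

R ≈ 9.679×10⁹ m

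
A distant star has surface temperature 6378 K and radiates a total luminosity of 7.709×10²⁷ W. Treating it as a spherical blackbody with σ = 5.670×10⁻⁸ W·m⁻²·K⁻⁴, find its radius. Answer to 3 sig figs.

L = 4πR²σT⁴ ⇒ R = √(L/(4πσT⁴)).
σT⁴ = 9.38255×10⁷ W/m², so R = √(7.709×10²⁷/(4π×9.38255×10⁷)) = 2.56×10⁹ m.

R ≈ 2.56×10⁹ m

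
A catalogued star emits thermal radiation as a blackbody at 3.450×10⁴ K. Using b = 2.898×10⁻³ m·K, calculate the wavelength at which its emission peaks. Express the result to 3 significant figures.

λ_max ≈ 84.0 nm

Wien's displacement law: λ_max = b/T = (2.898×10⁻³ m·K)/(3.450×10⁴ K) = 8.400×10⁻⁸ m.
That is 84.0 nm, in the ultraviolet range.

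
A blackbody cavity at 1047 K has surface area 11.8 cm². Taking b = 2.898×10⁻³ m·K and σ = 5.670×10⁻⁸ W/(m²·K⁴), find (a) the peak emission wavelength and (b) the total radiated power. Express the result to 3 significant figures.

(a) λ_max = b/T = 2.898×10⁻³/1047 = 2.768×10⁻⁶ m = 2.77×10³ nm.
Area A = 11.8 cm² = 1.18×10⁻³ m².
(b) P = σAT⁴ = 5.670×10⁻⁸×1.18×10⁻³×(1047)⁴ = 80.4 W.

λ_max ≈ 2.77×10³ nm; P ≈ 80.4 W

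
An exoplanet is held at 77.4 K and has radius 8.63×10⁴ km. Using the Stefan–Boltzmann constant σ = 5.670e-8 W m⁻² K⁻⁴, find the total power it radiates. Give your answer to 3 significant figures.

Surface area A = 4πR² = 4π(8.63×10⁷ m)² = 9.35904×10¹⁶ m².
P = σAT⁴ = 5.670×10⁻⁸ × 9.35904×10¹⁶ × (77.4)⁴ = 1.90×10¹⁷ W.

P ≈ 1.90×10¹⁷ W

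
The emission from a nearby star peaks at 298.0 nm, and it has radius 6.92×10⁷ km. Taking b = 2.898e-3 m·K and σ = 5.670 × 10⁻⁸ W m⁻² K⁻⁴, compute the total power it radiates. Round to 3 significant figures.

Wien's law: T = b/λ_max = 2.898×10⁻³/2.980×10⁻⁷ = 9724.83 K.
Surface area A = 4πR² = 4π(6.92×10¹⁰ m)² = 6.01758×10²² m².
Then P = σAT⁴ = 5.670×10⁻⁸×6.01758×10²²×(9724.83)⁴ = 3.05×10³¹ W.

P ≈ 3.05×10³¹ W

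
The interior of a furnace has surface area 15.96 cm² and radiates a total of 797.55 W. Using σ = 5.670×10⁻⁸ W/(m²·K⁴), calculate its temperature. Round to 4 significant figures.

Area A = 15.96 cm² = 1.596×10⁻³ m².
P = σAT⁴ ⇒ T = (P/(σA))^(1/4) = (797.55/(5.670×10⁻⁸×1.596×10⁻³))^(1/4) = 1723 K.

T ≈ 1723 K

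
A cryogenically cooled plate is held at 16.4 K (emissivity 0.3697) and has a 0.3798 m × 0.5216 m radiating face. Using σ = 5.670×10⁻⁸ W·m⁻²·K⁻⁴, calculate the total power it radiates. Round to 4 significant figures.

Area A = 0.3798 × 0.5216 = 0.198104 m².
P = εσAT⁴ = 0.3697 × 5.670×10⁻⁸ × 0.198104 × (16.4)⁴ = 3.004×10⁻⁴ W.

P ≈ 3.004×10⁻⁴ W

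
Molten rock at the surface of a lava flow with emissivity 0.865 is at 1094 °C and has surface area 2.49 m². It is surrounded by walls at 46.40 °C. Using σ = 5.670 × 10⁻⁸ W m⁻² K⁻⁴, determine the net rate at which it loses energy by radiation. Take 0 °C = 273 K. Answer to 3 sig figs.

Net loss ≈ 4.25×10⁵ W

T = 1094 °C + 273 = 1367 K.
Surroundings: T = 46.40 °C + 273 = 319.40 K.
Area A = 2.49 m².
Net radiated power P_net = εσA(T⁴ − T₀⁴) = 0.865×5.670×10⁻⁸×2.49×(1367⁴ − 319.40⁴).
T⁴ − T₀⁴ = 3.49200×10¹² − 1.04073×10¹⁰ = 3.48159×10¹² K⁴, so P_net = 4.25×10⁵ W.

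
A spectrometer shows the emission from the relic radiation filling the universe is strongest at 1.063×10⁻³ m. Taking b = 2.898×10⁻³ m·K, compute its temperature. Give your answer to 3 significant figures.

Wien's law gives T = b/λ_max = (2.898×10⁻³ m·K)/(1.063×10⁻³ m) = 2.73 K.

T ≈ 2.73 K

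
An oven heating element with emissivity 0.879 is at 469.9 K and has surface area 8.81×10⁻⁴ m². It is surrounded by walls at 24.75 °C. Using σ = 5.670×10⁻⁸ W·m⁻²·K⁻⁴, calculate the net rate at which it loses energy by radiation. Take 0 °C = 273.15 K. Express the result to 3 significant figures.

Net loss ≈ 1.79 W

Surroundings: T = 24.75 °C + 273.15 = 297.90 K.
Area A = 8.81×10⁻⁴ m².
Net radiated power P_net = εσA(T⁴ − T₀⁴) = 0.879×5.670×10⁻⁸×8.81×10⁻⁴×(469.9⁴ − 297.90⁴).
T⁴ − T₀⁴ = 4.87553×10¹⁰ − 7.87557×10⁹ = 4.08797×10¹⁰ K⁴, so P_net = 1.79 W.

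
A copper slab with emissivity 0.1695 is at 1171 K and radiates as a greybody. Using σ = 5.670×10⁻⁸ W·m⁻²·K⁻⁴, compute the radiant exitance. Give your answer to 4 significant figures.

Stefan–Boltzmann: I = εσT⁴ = 0.1695 × 5.670×10⁻⁸ × (1171)⁴ = 1.807×10⁴ W/m².

I ≈ 1.807×10⁴ W/m²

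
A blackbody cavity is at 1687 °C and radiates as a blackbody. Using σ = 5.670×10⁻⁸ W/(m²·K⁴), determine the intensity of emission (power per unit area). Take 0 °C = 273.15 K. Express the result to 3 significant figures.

I ≈ 8.37×10⁵ W/m²

T = 1687 °C + 273.15 = 1960.15 K.
Stefan–Boltzmann: I = σT⁴ = 5.670×10⁻⁸ × (1960.15)⁴ = 8.37×10⁵ W/m².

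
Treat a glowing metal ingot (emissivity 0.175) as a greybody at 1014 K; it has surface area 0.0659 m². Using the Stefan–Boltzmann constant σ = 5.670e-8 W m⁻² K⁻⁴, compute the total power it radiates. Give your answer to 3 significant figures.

P ≈ 691 W

Area A = 0.0659 m².
P = εσAT⁴ = 0.175 × 5.670×10⁻⁸ × 0.0659 × (1014)⁴ = 691 W.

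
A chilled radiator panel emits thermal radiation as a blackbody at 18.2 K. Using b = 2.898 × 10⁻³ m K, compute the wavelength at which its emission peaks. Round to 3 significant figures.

λ_max ≈ 0.159 mm

Wien's displacement law: λ_max = b/T = (2.898×10⁻³ m·K)/(18.2 K) = 1.592×10⁻⁴ m.
That is 0.159 mm, in the infrared range.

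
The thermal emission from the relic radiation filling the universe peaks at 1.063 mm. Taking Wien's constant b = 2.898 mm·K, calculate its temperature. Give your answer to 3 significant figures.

Wien's law gives T = b/λ_max = (2.898×10⁻³ m·K)/(1.063×10⁻³ m) = 2.73 K.

T ≈ 2.73 K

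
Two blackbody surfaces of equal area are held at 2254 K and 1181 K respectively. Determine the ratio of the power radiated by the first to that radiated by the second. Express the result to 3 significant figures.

P₁/P₂ ≈ 13.3

With equal areas, P₁/P₂ = (T₁/T₂)⁴ = (2254/1181)⁴ = 13.3.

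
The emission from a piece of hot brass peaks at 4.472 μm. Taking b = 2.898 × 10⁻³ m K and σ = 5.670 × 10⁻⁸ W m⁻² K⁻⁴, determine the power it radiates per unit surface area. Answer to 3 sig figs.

Wien's law: T = b/λ_max = 2.898×10⁻³/4.472×10⁻⁶ = 648.032 K.
Then I = σT⁴ = 5.670×10⁻⁸×(648.032)⁴ = 1.00×10⁴ W/m².

I ≈ 1.00×10⁴ W/m²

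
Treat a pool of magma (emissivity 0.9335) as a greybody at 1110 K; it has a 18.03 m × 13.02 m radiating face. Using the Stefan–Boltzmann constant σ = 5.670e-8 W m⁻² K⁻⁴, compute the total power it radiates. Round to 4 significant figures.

Area A = 18.03 × 13.02 = 234.751 m².
P = εσAT⁴ = 0.9335 × 5.670×10⁻⁸ × 234.751 × (1110)⁴ = 1.886×10⁷ W.

P ≈ 1.886×10⁷ W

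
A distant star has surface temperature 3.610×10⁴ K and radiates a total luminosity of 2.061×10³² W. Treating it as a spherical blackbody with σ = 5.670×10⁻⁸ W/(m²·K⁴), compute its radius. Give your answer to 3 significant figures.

L = 4πR²σT⁴ ⇒ R = √(L/(4πσT⁴)).
σT⁴ = 9.62968×10¹⁰ W/m², so R = √(2.061×10³²/(4π×9.62968×10¹⁰)) = 1.31×10¹⁰ m.

R ≈ 1.31×10¹⁰ m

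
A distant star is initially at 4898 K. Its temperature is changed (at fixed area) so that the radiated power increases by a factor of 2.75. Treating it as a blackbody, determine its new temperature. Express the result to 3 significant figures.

P ∝ T⁴, so T₂/T₁ = (P₂/P₁)^(1/4) = (2.75)^(1/4) = 1.28775.
T₂ = 4898 × 1.28775 = 6.31×10³ K.

T₂ ≈ 6.31×10³ K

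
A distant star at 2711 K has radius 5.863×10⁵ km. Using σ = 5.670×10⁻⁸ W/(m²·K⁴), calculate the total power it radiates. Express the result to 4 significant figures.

P ≈ 1.323×10²⁵ W

Surface area A = 4πR² = 4π(5.863×10⁸ m)² = 4.31966×10¹⁸ m².
P = σAT⁴ = 5.670×10⁻⁸ × 4.31966×10¹⁸ × (2711)⁴ = 1.323×10²⁵ W.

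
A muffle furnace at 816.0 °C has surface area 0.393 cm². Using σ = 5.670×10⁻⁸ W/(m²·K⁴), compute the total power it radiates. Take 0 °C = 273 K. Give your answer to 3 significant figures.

T = 816.0 °C + 273 = 1089.0 K.
Area A = 0.393 cm² = 3.93×10⁻⁵ m².
P = σAT⁴ = 5.670×10⁻⁸ × 3.93×10⁻⁵ × (1089.0)⁴ = 3.13 W.

P ≈ 3.13 W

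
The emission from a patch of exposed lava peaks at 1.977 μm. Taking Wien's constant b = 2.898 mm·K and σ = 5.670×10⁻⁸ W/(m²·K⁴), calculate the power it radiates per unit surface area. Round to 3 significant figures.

I ≈ 2.62×10⁵ W/m²

Wien's law: T = b/λ_max = 2.898×10⁻³/1.977×10⁻⁶ = 1465.86 K.
Then I = σT⁴ = 5.670×10⁻⁸×(1465.86)⁴ = 2.62×10⁵ W/m².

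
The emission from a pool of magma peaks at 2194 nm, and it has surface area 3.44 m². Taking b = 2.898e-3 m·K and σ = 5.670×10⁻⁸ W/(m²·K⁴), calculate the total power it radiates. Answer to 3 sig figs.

P ≈ 5.94×10⁵ W

Wien's law: T = b/λ_max = 2.898×10⁻³/2.194×10⁻⁶ = 1320.88 K.
Area A = 3.44 m².
Then P = σAT⁴ = 5.670×10⁻⁸×3.44×(1320.88)⁴ = 5.94×10⁵ W.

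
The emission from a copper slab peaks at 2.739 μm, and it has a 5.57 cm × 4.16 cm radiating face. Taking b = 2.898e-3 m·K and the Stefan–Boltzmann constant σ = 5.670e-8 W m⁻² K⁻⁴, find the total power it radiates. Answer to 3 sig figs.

P ≈ 165 W

Wien's law: T = b/λ_max = 2.898×10⁻³/2.739×10⁻⁶ = 1058.05 K.
Area A = 0.0557 × 0.0416 = 2.31712×10⁻³ m².
Then P = σAT⁴ = 5.670×10⁻⁸×2.31712×10⁻³×(1058.05)⁴ = 165 W.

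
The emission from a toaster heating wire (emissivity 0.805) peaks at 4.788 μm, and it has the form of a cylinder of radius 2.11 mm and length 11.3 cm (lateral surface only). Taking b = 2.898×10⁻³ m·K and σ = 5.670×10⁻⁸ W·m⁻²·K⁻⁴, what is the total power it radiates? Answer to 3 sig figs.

Wien's law: T = b/λ_max = 2.898×10⁻³/4.788×10⁻⁶ = 605.263 K.
Lateral area A = 2πrL = 2π×2.11×10⁻³×0.113 = 1.49810×10⁻³ m².
Then P = εσAT⁴ = 0.805×5.670×10⁻⁸×1.49810×10⁻³×(605.263)⁴ = 9.18 W.

P ≈ 9.18 W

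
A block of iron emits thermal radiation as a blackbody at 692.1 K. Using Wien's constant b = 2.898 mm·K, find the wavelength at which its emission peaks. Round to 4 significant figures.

λ_max ≈ 4.187 μm

Wien's displacement law: λ_max = b/T = (2.898×10⁻³ m·K)/(692.1 K) = 4.1873×10⁻⁶ m.
That is 4.187 μm, in the infrared range.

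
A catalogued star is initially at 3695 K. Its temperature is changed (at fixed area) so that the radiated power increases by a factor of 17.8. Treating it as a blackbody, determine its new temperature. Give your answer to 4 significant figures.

T₂ ≈ 7590 K

P ∝ T⁴, so T₂/T₁ = (P₂/P₁)^(1/4) = (17.8)^(1/4) = 2.05402.
T₂ = 3695 × 2.05402 = 7590 K.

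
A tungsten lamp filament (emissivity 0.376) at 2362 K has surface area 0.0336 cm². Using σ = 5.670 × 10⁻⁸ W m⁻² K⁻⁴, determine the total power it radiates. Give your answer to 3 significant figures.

Area A = 0.0336 cm² = 3.36×10⁻⁶ m².
P = εσAT⁴ = 0.376 × 5.670×10⁻⁸ × 3.36×10⁻⁶ × (2362)⁴ = 2.23 W.

P ≈ 2.23 W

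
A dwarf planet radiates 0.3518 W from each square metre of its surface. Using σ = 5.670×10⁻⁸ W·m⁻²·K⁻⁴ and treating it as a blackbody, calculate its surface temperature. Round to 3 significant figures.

T ≈ 49.9 K

I = σT⁴, so T = (I/σ)^(1/4) = (0.3518/(5.670×10⁻⁸))^(1/4) = 49.9 K.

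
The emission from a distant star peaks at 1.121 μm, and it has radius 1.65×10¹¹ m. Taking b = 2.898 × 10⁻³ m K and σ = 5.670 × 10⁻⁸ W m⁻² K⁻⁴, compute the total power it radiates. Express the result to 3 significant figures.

P ≈ 8.66×10²⁹ W

Wien's law: T = b/λ_max = 2.898×10⁻³/1.121×10⁻⁶ = 2585.19 K.
Surface area A = 4πR² = 4π(1.65×10¹¹ m)² = 3.42119×10²³ m².
Then P = σAT⁴ = 5.670×10⁻⁸×3.42119×10²³×(2585.19)⁴ = 8.66×10²⁹ W.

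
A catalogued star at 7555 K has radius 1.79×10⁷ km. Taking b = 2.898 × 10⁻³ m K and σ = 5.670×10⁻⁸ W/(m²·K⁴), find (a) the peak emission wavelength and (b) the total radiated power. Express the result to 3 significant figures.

λ_max ≈ 0.384 μm; P ≈ 7.44×10²⁹ W

(a) λ_max = b/T = 2.898×10⁻³/7555 = 3.836×10⁻⁷ m = 0.384 μm.
Surface area A = 4πR² = 4π(1.79×10¹⁰ m)² = 4.02639×10²¹ m².
(b) P = σAT⁴ = 5.670×10⁻⁸×4.02639×10²¹×(7555)⁴ = 7.44×10²⁹ W.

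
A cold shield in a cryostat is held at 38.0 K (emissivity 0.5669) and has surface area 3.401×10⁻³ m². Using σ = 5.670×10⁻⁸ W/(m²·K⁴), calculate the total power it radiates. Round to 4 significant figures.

Area A = 3.401×10⁻³ m².
P = εσAT⁴ = 0.5669 × 5.670×10⁻⁸ × 3.401×10⁻³ × (38.0)⁴ = 2.279×10⁻⁴ W.

P ≈ 2.279×10⁻⁴ W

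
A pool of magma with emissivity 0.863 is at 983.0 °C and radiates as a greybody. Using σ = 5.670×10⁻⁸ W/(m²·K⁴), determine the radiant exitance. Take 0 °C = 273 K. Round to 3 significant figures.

I ≈ 1.22×10⁵ W/m²

T = 983.0 °C + 273 = 1256.0 K.
Stefan–Boltzmann: I = εσT⁴ = 0.863 × 5.670×10⁻⁸ × (1256.0)⁴ = 1.22×10⁵ W/m².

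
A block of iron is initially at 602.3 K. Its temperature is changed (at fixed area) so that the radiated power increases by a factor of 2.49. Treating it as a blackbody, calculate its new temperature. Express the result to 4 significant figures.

P ∝ T⁴, so T₂/T₁ = (P₂/P₁)^(1/4) = (2.49)^(1/4) = 1.25617.
T₂ = 602.3 × 1.25617 = 756.6 K.

T₂ ≈ 756.6 K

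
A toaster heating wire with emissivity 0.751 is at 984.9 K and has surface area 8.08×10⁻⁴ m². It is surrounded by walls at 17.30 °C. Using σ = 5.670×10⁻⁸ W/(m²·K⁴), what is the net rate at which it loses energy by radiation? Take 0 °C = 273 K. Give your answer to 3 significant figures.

Net loss ≈ 32.1 W

Surroundings: T = 17.30 °C + 273 = 290.30 K.
Area A = 8.08×10⁻⁴ m².
Net radiated power P_net = εσA(T⁴ − T₀⁴) = 0.751×5.670×10⁻⁸×8.08×10⁻⁴×(984.9⁴ − 290.30⁴).
T⁴ − T₀⁴ = 9.40954×10¹¹ − 7.10212×10⁹ = 9.33852×10¹¹ K⁴, so P_net = 32.1 W.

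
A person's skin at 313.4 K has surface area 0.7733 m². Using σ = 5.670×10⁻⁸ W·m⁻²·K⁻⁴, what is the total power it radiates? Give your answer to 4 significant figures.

P ≈ 423.0 W

Area A = 0.7733 m².
P = σAT⁴ = 5.670×10⁻⁸ × 0.7733 × (313.4)⁴ = 423.0 W.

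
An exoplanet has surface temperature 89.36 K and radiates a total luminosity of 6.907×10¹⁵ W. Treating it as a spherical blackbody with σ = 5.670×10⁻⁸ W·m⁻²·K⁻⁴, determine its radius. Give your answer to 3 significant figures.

R ≈ 1.23×10⁷ m

L = 4πR²σT⁴ ⇒ R = √(L/(4πσT⁴)).
σT⁴ = 3.61539 W/m², so R = √(6.907×10¹⁵/(4π×3.61539)) = 1.23×10⁷ m.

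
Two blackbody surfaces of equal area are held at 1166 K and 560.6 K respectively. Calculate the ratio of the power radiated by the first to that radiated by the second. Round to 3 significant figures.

P₁/P₂ ≈ 18.7

With equal areas, P₁/P₂ = (T₁/T₂)⁴ = (1166/560.6)⁴ = 18.7.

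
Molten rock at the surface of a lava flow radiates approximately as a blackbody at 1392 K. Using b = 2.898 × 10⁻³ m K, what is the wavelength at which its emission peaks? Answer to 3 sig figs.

λ_max ≈ 2.08×10³ nm

Wien's displacement law: λ_max = b/T = (2.898×10⁻³ m·K)/(1392 K) = 2.082×10⁻⁶ m.
That is 2.08×10³ nm, in the infrared range.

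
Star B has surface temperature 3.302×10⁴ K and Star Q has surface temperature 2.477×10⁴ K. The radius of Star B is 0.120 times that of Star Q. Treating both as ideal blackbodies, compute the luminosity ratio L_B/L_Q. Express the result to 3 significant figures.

L_B/L_Q ≈ 0.0455

L ∝ R²T⁴, so L_B/L_Q = (R_B/R_Q)²(T_B/T_Q)⁴ = (0.120)² × (3.302×10⁴/2.477×10⁴)⁴ = 0.0144 × 3.15794 = 0.0455.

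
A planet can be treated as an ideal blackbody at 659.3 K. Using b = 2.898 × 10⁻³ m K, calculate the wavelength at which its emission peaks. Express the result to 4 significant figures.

Wien's displacement law: λ_max = b/T = (2.898×10⁻³ m·K)/(659.3 K) = 4.3956×10⁻⁶ m.
That is 4.396 μm, in the infrared range.

λ_max ≈ 4.396 μm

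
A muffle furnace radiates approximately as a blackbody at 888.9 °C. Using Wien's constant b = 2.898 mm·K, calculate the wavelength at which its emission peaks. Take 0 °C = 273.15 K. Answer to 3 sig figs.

λ_max ≈ 2.49×10³ nm

T = 888.9 °C + 273.15 = 1162.05 K.
Wien's displacement law: λ_max = b/T = (2.898×10⁻³ m·K)/(1162.05 K) = 2.494×10⁻⁶ m.
That is 2.49×10³ nm, in the infrared range.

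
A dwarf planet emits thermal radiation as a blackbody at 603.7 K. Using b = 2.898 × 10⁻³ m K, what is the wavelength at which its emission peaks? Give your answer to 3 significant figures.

λ_max ≈ 4.80 μm

Wien's displacement law: λ_max = b/T = (2.898×10⁻³ m·K)/(603.7 K) = 4.800×10⁻⁶ m.
That is 4.80 μm, in the infrared range.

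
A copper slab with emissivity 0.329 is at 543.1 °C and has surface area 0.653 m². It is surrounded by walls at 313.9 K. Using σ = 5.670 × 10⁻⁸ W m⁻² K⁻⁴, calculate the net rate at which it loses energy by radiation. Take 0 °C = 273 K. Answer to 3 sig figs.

T = 543.1 °C + 273 = 816.1 K.
Area A = 0.653 m².
Net radiated power P_net = εσA(T⁴ − T₀⁴) = 0.329×5.670×10⁻⁸×0.653×(816.1⁴ − 313.9⁴).
T⁴ − T₀⁴ = 4.43582×10¹¹ − 9.70879×10⁹ = 4.33873×10¹¹ K⁴, so P_net = 5.29×10³ W.

Net loss ≈ 5.29×10³ W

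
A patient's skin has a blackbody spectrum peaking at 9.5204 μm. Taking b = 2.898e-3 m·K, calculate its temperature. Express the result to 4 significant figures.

T ≈ 304.4 K

Wien's law gives T = b/λ_max = (2.898×10⁻³ m·K)/(9.5204×10⁻⁶ m) = 304.4 K.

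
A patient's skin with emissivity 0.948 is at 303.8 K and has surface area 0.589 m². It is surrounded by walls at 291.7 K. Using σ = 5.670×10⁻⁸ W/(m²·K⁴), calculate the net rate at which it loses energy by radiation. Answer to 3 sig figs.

Area A = 0.589 m².
Net radiated power P_net = εσA(T⁴ − T₀⁴) = 0.948×5.670×10⁻⁸×0.589×(303.8⁴ − 291.7⁴).
T⁴ − T₀⁴ = 8.51826×10⁹ − 7.24012×10⁹ = 1.27814×10⁹ K⁴, so P_net = 40.5 W.

Net loss ≈ 40.5 W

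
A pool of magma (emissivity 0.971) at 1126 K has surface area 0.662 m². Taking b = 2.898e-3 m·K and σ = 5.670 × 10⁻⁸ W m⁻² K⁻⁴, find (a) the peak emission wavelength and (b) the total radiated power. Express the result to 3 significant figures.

λ_max ≈ 2.57×10³ nm; P ≈ 5.86×10⁴ W

(a) λ_max = b/T = 2.898×10⁻³/1126 = 2.574×10⁻⁶ m = 2.57×10³ nm.
Area A = 0.662 m².
(b) P = εσAT⁴ = 0.971×5.670×10⁻⁸×0.662×(1126)⁴ = 5.86×10⁴ W.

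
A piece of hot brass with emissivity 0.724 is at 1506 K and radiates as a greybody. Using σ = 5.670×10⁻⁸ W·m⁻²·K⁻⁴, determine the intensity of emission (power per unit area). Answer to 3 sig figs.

Stefan–Boltzmann: I = εσT⁴ = 0.724 × 5.670×10⁻⁸ × (1506)⁴ = 2.11×10⁵ W/m².

I ≈ 2.11×10⁵ W/m²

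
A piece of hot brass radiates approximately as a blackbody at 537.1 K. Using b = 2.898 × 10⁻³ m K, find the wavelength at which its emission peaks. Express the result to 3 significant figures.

Wien's displacement law: λ_max = b/T = (2.898×10⁻³ m·K)/(537.1 K) = 5.396×10⁻⁶ m.
That is 5.40 μm, in the infrared range.

λ_max ≈ 5.40 μm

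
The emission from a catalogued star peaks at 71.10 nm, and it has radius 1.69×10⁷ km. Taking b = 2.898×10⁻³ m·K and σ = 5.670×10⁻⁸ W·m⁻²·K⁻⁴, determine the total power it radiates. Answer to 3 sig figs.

Wien's law: T = b/λ_max = 2.898×10⁻³/7.110×10⁻⁸ = 40759.5 K.
Surface area A = 4πR² = 4π(1.69×10¹⁰ m)² = 3.58908×10²¹ m².
Then P = σAT⁴ = 5.670×10⁻⁸×3.58908×10²¹×(40759.5)⁴ = 5.62×10³² W.

P ≈ 5.62×10³² W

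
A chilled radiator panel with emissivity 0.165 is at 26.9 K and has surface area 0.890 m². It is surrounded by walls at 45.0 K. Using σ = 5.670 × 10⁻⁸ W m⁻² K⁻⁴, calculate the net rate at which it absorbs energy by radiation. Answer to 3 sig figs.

Area A = 0.890 m².
Net radiated power P_net = εσA(T⁴ − T₀⁴) = 0.165×5.670×10⁻⁸×0.890×(26.9⁴ − 45.0⁴).
T⁴ − T₀⁴ = 5.23611×10⁵ − 4.10062×10⁶ = -3.57701×10⁶ K⁴, so P_net = -0.0298 W — negative, meaning a net gain of 0.0298 W.

Net gain ≈ 0.0298 W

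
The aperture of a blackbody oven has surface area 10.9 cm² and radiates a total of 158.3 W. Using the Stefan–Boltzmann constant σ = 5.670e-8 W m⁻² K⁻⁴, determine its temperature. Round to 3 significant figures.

Area A = 10.9 cm² = 1.09×10⁻³ m².
P = σAT⁴ ⇒ T = (P/(σA))^(1/4) = (158.3/(5.670×10⁻⁸×1.09×10⁻³))^(1/4) = 1.27×10³ K.

T ≈ 1.27×10³ K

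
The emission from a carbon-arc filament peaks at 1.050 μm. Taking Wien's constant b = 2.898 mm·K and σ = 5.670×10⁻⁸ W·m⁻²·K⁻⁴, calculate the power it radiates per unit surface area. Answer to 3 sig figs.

Wien's law: T = b/λ_max = 2.898×10⁻³/1.050×10⁻⁶ = 2760.00 K.
Then I = σT⁴ = 5.670×10⁻⁸×(2760.00)⁴ = 3.29×10⁶ W/m².

I ≈ 3.29×10⁶ W/m²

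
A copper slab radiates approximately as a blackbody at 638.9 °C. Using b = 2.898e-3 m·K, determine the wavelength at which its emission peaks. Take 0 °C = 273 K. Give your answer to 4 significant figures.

λ_max ≈ 3.178 μm

T = 638.9 °C + 273 = 911.9 K.
Wien's displacement law: λ_max = b/T = (2.898×10⁻³ m·K)/(911.9 K) = 3.1780×10⁻⁶ m.
That is 3.178 μm, in the infrared range.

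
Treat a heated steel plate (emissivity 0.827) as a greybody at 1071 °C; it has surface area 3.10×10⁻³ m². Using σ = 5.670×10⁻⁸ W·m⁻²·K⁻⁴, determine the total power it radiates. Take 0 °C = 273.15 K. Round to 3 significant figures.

T = 1071 °C + 273.15 = 1344.15 K.
Area A = 3.10×10⁻³ m².
P = εσAT⁴ = 0.827 × 5.670×10⁻⁸ × 3.10×10⁻³ × (1344.15)⁴ = 475 W.

P ≈ 475 W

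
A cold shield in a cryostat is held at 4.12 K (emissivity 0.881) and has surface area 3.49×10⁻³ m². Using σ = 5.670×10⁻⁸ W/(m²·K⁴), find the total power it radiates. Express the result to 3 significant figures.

Area A = 3.49×10⁻³ m².
P = εσAT⁴ = 0.881 × 5.670×10⁻⁸ × 3.49×10⁻³ × (4.12)⁴ = 5.02×10⁻⁸ W.

P ≈ 5.02×10⁻⁸ W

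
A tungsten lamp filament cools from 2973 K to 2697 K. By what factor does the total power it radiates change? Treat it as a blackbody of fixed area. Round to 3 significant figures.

P₂/P₁ ≈ 0.677

P ∝ T⁴, so P₂/P₁ = (T₂/T₁)⁴ = (2697/2973)⁴ = (0.907164)⁴ = 0.677.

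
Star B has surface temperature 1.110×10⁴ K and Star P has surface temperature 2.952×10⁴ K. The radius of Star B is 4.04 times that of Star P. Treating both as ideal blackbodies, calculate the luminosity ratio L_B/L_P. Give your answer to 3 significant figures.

L_B/L_P ≈ 0.326

L ∝ R²T⁴, so L_B/L_P = (R_B/R_P)²(T_B/T_P)⁴ = (4.04)² × (1.110×10⁴/2.952×10⁴)⁴ = 16.3216 × 0.0199906 = 0.326.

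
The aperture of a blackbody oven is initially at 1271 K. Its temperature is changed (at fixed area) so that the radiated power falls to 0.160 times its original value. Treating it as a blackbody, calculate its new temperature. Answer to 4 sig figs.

P ∝ T⁴, so T₂/T₁ = (P₂/P₁)^(1/4) = (0.160)^(1/4) = 0.632456.
T₂ = 1271 × 0.632456 = 803.9 K.

T₂ ≈ 803.9 K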